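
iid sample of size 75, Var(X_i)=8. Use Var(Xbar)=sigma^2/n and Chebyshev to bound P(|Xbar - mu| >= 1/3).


Var(Xbar) = Var(X)/n = 8/75
Chebyshev: P(|Xbar-mu| >= 1/3) <= Var(Xbar)/(1/3)^2 = (8/75)/(1/9) = 24/25

24/25


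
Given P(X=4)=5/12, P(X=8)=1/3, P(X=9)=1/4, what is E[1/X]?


E[1/X] = sum(g(x)*P(x))
= 1/4*5/12 + 1/8*1/3 + 1/9*1/4
= 25/144

25/144


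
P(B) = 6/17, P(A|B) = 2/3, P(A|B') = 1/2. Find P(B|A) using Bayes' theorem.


P(A) = P(A|B)P(B) + P(A|B')P(B') = 2/3*6/17 + 1/2*11/17 = 19/34
P(B|A) = P(A|B)P(B)/P(A) = (4/17)/(19/34) = 8/19

8/19


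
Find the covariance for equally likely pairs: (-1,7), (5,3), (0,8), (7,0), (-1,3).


E[X]=2, E[Y]=21/5, E[XY]=1
Cov(X,Y) = E[XY] - E[X]E[Y] = 1 - 2*21/5 = -37/5

-37/5


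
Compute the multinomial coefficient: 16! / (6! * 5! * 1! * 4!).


16! = 20922789888000
Denominator: 6!=720 * 5!=120 * 1!=1 * 4!=24
Coefficient = 20922789888000 / 2073600 = 10090080

10090080


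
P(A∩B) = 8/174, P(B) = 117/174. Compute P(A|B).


P(A|B) = P(A∩B)/P(B) = (8/174)/(117/174) = 8/117

8/117


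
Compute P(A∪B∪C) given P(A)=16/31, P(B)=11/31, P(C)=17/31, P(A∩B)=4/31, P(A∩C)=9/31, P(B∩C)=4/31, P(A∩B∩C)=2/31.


P(A∪B∪C) = P(A)+P(B)+P(C) - P(AB)-P(AC)-P(BC) + P(ABC)
= 16/31+11/31+17/31 - 4/31-9/31-4/31 + 2/31
= 29/31

29/31


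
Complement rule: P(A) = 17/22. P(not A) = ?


P(A') = 1 - P(A) = 1 - 17/22 = 5/22

5/22


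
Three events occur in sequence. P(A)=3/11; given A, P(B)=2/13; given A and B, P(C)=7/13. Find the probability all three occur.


P(A∩B∩C) = P(A) * P(B|A) * P(C|A∩B)
= 3/11 * 2/13 * 7/13
= 6/143 * 7/13 = 42/1859

42/1859


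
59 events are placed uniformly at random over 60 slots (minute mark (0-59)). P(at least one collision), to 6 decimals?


P(all different) = prod((60-i)/60 for i=0..58) = 0.000000
P(at least one match) = 1 - 0.000000 = 1.000000

1.000000


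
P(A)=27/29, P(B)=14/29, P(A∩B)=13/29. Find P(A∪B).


P(A∪B) = P(A) + P(B) - P(A∩B)
= 27/29 + 14/29 - 13/29 = 28/29

28/29


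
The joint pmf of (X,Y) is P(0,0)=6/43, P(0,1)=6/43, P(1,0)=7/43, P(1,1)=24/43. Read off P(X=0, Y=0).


Read from table: P(X=0, Y=0) = 6/43

6/43


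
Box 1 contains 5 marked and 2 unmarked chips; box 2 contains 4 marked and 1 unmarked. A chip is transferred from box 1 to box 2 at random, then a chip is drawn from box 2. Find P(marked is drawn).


P(transfer marked) = 5/7; P(transfer unmarked) = 2/7
If marked transferred: Urn II has 5 marked of 6, so P(marked|marked moved) = 5/6
If unmarked transferred: Urn II has 4 marked of 6, so P(marked|unmarked moved) = 2/3
By total probability: P(marked) = 5/7*5/6 + 2/7*2/3 = 11/14

11/14


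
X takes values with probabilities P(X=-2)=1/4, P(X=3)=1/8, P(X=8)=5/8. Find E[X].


E[X] = sum(x * P(x))
= -2*1/4 + 3*1/8 + 8*5/8
= 39/8

39/8


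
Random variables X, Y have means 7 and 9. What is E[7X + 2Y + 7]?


E[7X + 2Y + 7] = 7*E[X] + 2*E[Y] + 7
= (7)*(7) + (2)*(9) + (7)
= 49 + 18 + 7 = 74

74


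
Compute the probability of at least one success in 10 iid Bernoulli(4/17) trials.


P(at least one) = 1 - P(none)
P(none) = (1 - 4/17)^10 = (13/17)^10 = 137858491849/2015993900449
P(at least one) = 1 - 137858491849/2015993900449 = 1878135408600/2015993900449

1878135408600/2015993900449


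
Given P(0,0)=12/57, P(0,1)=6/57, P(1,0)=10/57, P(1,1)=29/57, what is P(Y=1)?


P(Y=1) = P(0,1)+P(1,1) = 6/57 + 29/57 = 35/57

35/57


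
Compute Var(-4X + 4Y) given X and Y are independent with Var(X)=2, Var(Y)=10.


Independence => Cov(X,Y)=0
Var(-4X + 4Y) = (-4)^2*Var(X) + 4^2*Var(Y)
= 16*2 + 16*10 = 192

192


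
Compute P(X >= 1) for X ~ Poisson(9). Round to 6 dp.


P(X>=1) = 1 - P(X<=0) = 1 - (e^(-9)*9^0/0!)
≈ 1 - 0.0001234098 = 0.9998765902
≈ 0.999877

0.999877


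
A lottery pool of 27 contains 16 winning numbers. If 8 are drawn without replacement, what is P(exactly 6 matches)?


P(X=6) = C(16,6)*C(11,2) / C(27,8)
= 8008*55 / 2220075
= 440440/2220075 = 616/3105

616/3105


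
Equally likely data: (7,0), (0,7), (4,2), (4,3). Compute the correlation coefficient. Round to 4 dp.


Cov(X,Y) = -6.2500, Var(X) = 6.1875, Var(Y) = 6.5000
rho = Cov/(sqrt(VarX)*sqrt(VarY)) = -0.9855

-0.9855


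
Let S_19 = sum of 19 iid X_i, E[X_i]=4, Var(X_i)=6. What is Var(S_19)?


By independence, Var(S_n) = n*Var(X_1) = 19*6 = 114

114


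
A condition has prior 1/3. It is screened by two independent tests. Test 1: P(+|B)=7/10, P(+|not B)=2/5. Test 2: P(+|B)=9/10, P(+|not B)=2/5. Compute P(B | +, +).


After test 1: P(+) = 7/10*1/3 + 2/5*2/3 = 1/2
P(B|+) = (7/30)/(1/2) = 7/15
After test 2 (use post1 as new prior): P(+) = 9/10*7/15 + 2/5*8/15 = 19/30
P(B|+,+) = (21/50)/(19/30) = 63/95

63/95


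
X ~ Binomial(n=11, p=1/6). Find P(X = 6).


P(X=6) = C(11,6) * p^6 * (1-p)^5
= 462 * 1/46656 * 3125/7776
= 240625/60466176

240625/60466176


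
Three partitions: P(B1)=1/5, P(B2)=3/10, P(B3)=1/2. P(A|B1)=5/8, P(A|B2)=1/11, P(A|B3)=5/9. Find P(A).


P(A) = P(A|B1)P(B1) + P(A|B2)P(B2) + P(A|B3)P(B3)
= 5/8*1/5 + 1/11*3/10 + 5/9*1/2
= 1/8 + 3/110 + 5/18 = 1703/3960

1703/3960


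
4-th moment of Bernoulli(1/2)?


For Bernoulli: X in {0,1}
E[X^4] = 0^4*(1-1/2) + 1^4*1/2 = 1/2

1/2


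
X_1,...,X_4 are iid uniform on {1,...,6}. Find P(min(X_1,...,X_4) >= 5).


P(min >= 5) = P(all X_i >= 5) = (P(X_1 >= 5))^4
= (2/6)^4 = (1/3)^4 = 1/81

1/81


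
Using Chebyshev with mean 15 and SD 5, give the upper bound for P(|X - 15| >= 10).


k = 10/5 = 2
Chebyshev: P(|X-mu| >= k*sigma) <= 1/k^2 = 1/2^2 = 1/4

1/4


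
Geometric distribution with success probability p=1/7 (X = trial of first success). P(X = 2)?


P(X=2) = (1-p)^1 * p = (6/7)^1 * 1/7
= 6/7 * 1/7 = 6/49

6/49


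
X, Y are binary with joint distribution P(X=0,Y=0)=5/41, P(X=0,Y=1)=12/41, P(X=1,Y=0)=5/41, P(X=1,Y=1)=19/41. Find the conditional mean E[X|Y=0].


P(Y=0) = 10/41
E[X|Y=0] = (0*5 + 1*5)/10 = 5/10 = 1/2

1/2


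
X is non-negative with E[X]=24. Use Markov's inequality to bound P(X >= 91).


Markov: P(X >= a) <= E[X]/a
P(X >= 91) <= 24/91

24/91


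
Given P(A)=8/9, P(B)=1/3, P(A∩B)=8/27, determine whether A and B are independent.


P(A)*P(B) = 8/9*1/3 = 8/27
P(A∩B) = 8/27, which equals P(A)P(B), so independent

Yes, A and B are independent


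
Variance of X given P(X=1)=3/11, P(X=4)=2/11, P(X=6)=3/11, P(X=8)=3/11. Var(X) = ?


E[X] = 53/11, E[X^2] = 335/11
Var(X) = E[X^2] - (E[X])^2 = 335/11 - (53/11)^2 = 876/121

876/121


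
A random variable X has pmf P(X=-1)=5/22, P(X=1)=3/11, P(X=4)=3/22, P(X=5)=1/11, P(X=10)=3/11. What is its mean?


E[X] = sum(x * P(x))
= -1*5/22 + 1*3/11 + 4*3/22 + 5*1/11 + 10*3/11
= 83/22

83/22


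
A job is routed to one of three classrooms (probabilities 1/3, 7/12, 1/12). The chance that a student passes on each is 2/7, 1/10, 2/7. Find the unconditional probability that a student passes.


P(A) = P(A|B1)P(B1) + P(A|B2)P(B2) + P(A|B3)P(B3)
= 2/7*1/3 + 1/10*7/12 + 2/7*1/12
= 2/21 + 7/120 + 1/42 = 149/840

149/840


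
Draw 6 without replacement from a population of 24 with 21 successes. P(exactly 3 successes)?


P(X=3) = C(21,3)*C(3,3) / C(24,6)
= 1330*1 / 134596
= 1330/134596 = 5/506

5/506


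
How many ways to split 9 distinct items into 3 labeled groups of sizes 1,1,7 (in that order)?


9! = 362880
Denominator: 1!=1 * 1!=1 * 7!=5040
Coefficient = 362880 / 5040 = 72

72


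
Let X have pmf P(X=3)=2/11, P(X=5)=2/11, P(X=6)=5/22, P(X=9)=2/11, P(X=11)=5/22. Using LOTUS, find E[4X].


E[4X] = sum(g(x)*P(x))
= 12*2/11 + 20*2/11 + 24*5/22 + 36*2/11 + 44*5/22
= 306/11

306/11


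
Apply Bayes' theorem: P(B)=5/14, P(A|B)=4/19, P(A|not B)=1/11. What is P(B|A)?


P(A) = P(A|B)P(B) + P(A|B')P(B') = 4/19*5/14 + 1/11*9/14 = 391/2926
P(B|A) = P(A|B)P(B)/P(A) = (10/133)/(391/2926) = 220/391

220/391


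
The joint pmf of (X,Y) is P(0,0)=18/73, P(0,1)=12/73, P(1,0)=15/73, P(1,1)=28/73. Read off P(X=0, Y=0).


Read from table: P(X=0, Y=0) = 18/73

18/73


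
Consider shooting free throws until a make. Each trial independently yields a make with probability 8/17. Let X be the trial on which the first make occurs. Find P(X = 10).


P(X=10) = (1-p)^9 * p = (9/17)^9 * 8/17
= 387420489/118587876497 * 8/17 = 3099363912/2015993900449

3099363912/2015993900449


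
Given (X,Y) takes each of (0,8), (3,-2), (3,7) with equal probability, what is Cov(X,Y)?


E[X]=2, E[Y]=13/3, E[XY]=5
Cov(X,Y) = E[XY] - E[X]E[Y] = 5 - 2*13/3 = -11/3

-11/3


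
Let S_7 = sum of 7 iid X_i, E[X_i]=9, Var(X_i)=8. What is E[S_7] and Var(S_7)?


E[S_n] = n*mu = 7*9 = 63
Var(S_n) = n*sigma^2 = 7*8 = 56

E[S_7]=63, Var(S_7)=56


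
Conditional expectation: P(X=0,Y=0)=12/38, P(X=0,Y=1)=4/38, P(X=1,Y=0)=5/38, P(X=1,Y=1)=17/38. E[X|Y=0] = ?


P(Y=0) = 17/38
E[X|Y=0] = (0*12 + 1*5)/17 = 5/17

5/17


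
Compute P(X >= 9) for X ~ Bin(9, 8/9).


P(X>=9) = P(X=9)
= 134217728/387420489
= 134217728/387420489

134217728/387420489


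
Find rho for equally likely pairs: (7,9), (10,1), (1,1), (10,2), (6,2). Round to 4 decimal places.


Cov(X,Y) = 0.8000, Var(X) = 10.9600, Var(Y) = 9.2000
rho = Cov/(sqrt(VarX)*sqrt(VarY)) = 0.0797

0.0797


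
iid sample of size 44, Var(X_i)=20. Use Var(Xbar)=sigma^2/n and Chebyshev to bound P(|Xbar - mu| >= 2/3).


Var(Xbar) = Var(X)/n = 20/44
Chebyshev: P(|Xbar-mu| >= 2/3) <= Var(Xbar)/(2/3)^2 = (5/11)/(4/9) = 45/44
Bound exceeds 1, so trivial bound: 1

1


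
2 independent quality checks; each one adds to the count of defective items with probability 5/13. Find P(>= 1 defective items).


P(at least one) = 1 - P(none)
P(none) = (1 - 5/13)^2 = (8/13)^2 = 64/169
P(at least one) = 1 - 64/169 = 105/169

105/169


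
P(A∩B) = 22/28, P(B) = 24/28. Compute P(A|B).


P(A|B) = P(A∩B)/P(B) = (22/28)/(24/28) = 22/24 = 11/12

11/12


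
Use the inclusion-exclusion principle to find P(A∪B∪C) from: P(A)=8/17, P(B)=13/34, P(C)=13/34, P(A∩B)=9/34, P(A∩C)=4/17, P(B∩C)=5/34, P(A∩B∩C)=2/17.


P(A∪B∪C) = P(A)+P(B)+P(C) - P(AB)-P(AC)-P(BC) + P(ABC)
= 8/17+13/34+13/34 - 9/34-4/17-5/34 + 2/17
= 12/17

12/17


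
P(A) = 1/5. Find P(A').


P(A') = 1 - P(A) = 1 - 1/5 = 4/5

4/5


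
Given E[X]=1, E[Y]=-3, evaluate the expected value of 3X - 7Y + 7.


E[3X - 7Y + 7] = 3*E[X] - 7*E[Y] + 7
= (3)*(1) + (-7)*(-3) + (7)
= 3 + 21 + 7 = 31

31


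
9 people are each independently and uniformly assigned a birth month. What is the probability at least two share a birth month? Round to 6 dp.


P(all different) = prod((12-i)/12 for i=0..8) = 0.015472
P(at least one match) = 1 - 0.015472 = 0.984528

0.984528


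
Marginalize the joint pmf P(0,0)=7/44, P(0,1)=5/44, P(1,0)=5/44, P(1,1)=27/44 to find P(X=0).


P(X=0) = P(0,0)+P(0,1) = 7/44 + 5/44 = 12/44 = 3/11

3/11


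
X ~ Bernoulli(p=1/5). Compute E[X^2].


For Bernoulli: X in {0,1}
E[X^2] = 0^2*(1-1/5) + 1^2*1/5 = 1/5

1/5


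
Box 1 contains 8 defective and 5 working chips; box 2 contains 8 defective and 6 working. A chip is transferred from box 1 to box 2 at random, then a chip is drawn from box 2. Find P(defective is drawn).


P(transfer defective) = 8/13; P(transfer working) = 5/13
If defective transferred: Urn II has 9 defective of 15, so P(defective|defective moved) = 3/5
If working transferred: Urn II has 8 defective of 15, so P(defective|working moved) = 8/15
By total probability: P(defective) = 8/13*3/5 + 5/13*8/15 = 112/195

112/195


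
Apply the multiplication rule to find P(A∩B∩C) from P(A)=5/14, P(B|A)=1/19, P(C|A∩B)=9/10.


P(A∩B∩C) = P(A) * P(B|A) * P(C|A∩B)
= 5/14 * 1/19 * 9/10
= 5/266 * 9/10 = 9/532

9/532


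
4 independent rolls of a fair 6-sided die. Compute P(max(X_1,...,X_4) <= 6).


P(max <= 6) = P(all X_i <= 6) = (P(X_1 <= 6))^4
= (6/6)^4 = 1^4 = 1

1


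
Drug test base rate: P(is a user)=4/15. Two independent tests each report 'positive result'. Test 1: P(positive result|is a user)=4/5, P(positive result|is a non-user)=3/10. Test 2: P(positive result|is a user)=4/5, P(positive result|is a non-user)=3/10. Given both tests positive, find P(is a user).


After test 1: P(+) = 4/5*4/15 + 3/10*11/15 = 13/30
P(B|+) = (16/75)/(13/30) = 32/65
After test 2 (use post1 as new prior): P(+) = 4/5*32/65 + 3/10*33/65 = 71/130
P(B|+,+) = (128/325)/(71/130) = 256/355

256/355


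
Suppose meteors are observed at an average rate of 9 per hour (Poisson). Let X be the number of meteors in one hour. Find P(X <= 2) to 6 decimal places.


P(X<=2) = e^(-9)*9^0/0! + e^(-9)*9^1/1! + e^(-9)*9^2/2!
≈ 0.0001234098 + 0.0011106882 + 0.0049980971
= 0.0062321951
≈ 0.006232

0.006232


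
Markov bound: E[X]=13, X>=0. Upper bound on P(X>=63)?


Markov: P(X >= a) <= E[X]/a
P(X >= 63) <= 13/63

13/63


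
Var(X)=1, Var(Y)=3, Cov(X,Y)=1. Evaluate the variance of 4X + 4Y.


Var(4X + 4Y) = 4^2*Var(X) + 4^2*Var(Y) + 2*4*4*Cov(X,Y)
= 16*1 + 16*3 + 32*1
= 16 + 48 + 32 = 96

96


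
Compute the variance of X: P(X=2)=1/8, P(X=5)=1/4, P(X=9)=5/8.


E[X] = 57/8, E[X^2] = 459/8
Var(X) = E[X^2] - (E[X])^2 = 459/8 - (57/8)^2 = 423/64

423/64


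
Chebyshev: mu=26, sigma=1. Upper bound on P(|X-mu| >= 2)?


k = 2/1 = 2
Chebyshev: P(|X-mu| >= k*sigma) <= 1/k^2 = 1/2^2 = 1/4

1/4


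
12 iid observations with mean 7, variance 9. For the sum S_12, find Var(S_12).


By independence, Var(S_n) = n*Var(X_1) = 12*9 = 108

108


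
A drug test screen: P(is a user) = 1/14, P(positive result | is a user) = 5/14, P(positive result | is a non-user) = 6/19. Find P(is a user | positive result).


P(A) = P(A|B)P(B) + P(A|B')P(B') = 5/14*1/14 + 6/19*13/14 = 1187/3724
P(B|A) = P(A|B)P(B)/P(A) = (5/196)/(1187/3724) = 95/1187

95/1187


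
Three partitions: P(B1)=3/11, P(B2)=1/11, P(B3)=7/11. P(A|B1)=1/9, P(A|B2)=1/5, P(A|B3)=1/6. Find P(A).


P(A) = P(A|B1)P(B1) + P(A|B2)P(B2) + P(A|B3)P(B3)
= 1/9*3/11 + 1/5*1/11 + 1/6*7/11
= 1/33 + 1/55 + 7/66 = 17/110

17/110


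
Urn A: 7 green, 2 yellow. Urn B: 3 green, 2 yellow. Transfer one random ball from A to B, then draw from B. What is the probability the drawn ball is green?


P(transfer green) = 7/9; P(transfer yellow) = 2/9
If green transferred: Urn II has 4 green of 6, so P(green|green moved) = 2/3
If yellow transferred: Urn II has 3 green of 6, so P(green|yellow moved) = 1/2
By total probability: P(green) = 7/9*2/3 + 2/9*1/2 = 17/27

17/27


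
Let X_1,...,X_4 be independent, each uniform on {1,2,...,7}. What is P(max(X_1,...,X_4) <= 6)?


P(max <= 6) = P(all X_i <= 6) = (P(X_1 <= 6))^4
= (6/7)^4 = 1296/2401

1296/2401


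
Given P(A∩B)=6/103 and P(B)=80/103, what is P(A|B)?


P(A|B) = P(A∩B)/P(B) = (6/103)/(80/103) = 6/80 = 3/40

3/40


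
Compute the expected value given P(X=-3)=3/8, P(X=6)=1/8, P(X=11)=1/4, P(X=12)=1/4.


E[X] = sum(x * P(x))
= -3*3/8 + 6*1/8 + 11*1/4 + 12*1/4
= 43/8

43/8


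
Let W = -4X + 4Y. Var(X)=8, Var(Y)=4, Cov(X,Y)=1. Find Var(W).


Var(-4X + 4Y) = (-4)^2*Var(X) + 4^2*Var(Y) + 2*(-4)*4*Cov(X,Y)
= 16*8 + 16*4 - 32*1
= 128 + 64 - 32 = 160

160


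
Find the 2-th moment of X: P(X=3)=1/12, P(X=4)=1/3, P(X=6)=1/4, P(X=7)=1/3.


E[X^2] = sum(x^2 * P(x))
= 9*1/12 + 16*1/3 + 36*1/4 + 49*1/3
= 377/12

377/12


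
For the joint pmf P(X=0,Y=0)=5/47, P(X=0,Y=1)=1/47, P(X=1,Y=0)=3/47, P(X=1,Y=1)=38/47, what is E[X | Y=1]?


P(Y=1) = 39/47
E[X|Y=1] = (0*1 + 1*38)/39 = 38/39

38/39


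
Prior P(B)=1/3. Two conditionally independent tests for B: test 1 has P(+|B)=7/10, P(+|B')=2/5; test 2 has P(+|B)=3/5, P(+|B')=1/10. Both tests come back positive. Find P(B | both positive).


After test 1: P(+) = 7/10*1/3 + 2/5*2/3 = 1/2
P(B|+) = (7/30)/(1/2) = 7/15
After test 2 (use post1 as new prior): P(+) = 3/5*7/15 + 1/10*8/15 = 1/3
P(B|+,+) = (7/25)/(1/3) = 21/25

21/25


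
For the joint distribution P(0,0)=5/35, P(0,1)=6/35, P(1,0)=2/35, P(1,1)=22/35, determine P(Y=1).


P(Y=1) = P(0,1)+P(1,1) = 6/35 + 22/35 = 28/35 = 4/5

4/5


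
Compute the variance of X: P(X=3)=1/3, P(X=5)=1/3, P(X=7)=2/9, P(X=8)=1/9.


E[X] = 46/9, E[X^2] = 88/3
Var(X) = E[X^2] - (E[X])^2 = 88/3 - (46/9)^2 = 260/81

260/81


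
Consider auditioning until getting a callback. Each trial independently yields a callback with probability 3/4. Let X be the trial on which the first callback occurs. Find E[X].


For geometric (trials until first success), E[X] = 1/p = 1/(3/4) = 4/3

4/3


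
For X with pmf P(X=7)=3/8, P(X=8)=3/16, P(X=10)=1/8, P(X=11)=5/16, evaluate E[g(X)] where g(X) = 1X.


E[1X] = sum(g(x)*P(x))
= 7*3/8 + 8*3/16 + 10*1/8 + 11*5/16
= 141/16

141/16


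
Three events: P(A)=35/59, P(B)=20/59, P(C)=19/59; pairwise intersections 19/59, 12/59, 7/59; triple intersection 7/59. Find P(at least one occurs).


P(A∪B∪C) = P(A)+P(B)+P(C) - P(AB)-P(AC)-P(BC) + P(ABC)
= 35/59+20/59+19/59 - 19/59-12/59-7/59 + 7/59
= 43/59

43/59


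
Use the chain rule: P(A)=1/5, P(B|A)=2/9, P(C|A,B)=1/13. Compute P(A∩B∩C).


P(A∩B∩C) = P(A) * P(B|A) * P(C|A∩B)
= 1/5 * 2/9 * 1/13
= 2/45 * 1/13 = 2/585

2/585


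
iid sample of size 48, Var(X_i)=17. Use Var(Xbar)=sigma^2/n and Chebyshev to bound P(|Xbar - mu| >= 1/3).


Var(Xbar) = Var(X)/n = 17/48
Chebyshev: P(|Xbar-mu| >= 1/3) <= Var(Xbar)/(1/3)^2 = (17/48)/(1/9) = 51/16
Bound exceeds 1, so trivial bound: 1

1


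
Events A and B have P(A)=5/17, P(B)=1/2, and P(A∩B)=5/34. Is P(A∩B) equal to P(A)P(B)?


P(A)*P(B) = 5/17*1/2 = 5/34
P(A∩B) = 5/34, which equals P(A)P(B), so independent

Yes, A and B are independent


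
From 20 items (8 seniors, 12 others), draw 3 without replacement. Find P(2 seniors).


P(X=2) = C(8,2)*C(12,1) / C(20,3)
= 28*12 / 1140
= 336/1140 = 28/95

28/95


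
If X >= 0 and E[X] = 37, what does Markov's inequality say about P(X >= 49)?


Markov: P(X >= a) <= E[X]/a
P(X >= 49) <= 37/49

37/49


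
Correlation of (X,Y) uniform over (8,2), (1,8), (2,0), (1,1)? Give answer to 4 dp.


Cov(X,Y) = -2.0000, Var(X) = 8.5000, Var(Y) = 9.6875
rho = Cov/(sqrt(VarX)*sqrt(VarY)) = -0.2204

-0.2204


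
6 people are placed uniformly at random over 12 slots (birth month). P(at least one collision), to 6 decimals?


P(all different) = prod((12-i)/12 for i=0..5) = 0.222801
P(at least one match) = 1 - 0.222801 = 0.777199

0.777199


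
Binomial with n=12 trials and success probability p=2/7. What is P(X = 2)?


P(X=2) = C(12,2) * p^2 * (1-p)^10
= 66 * 4/49 * 9765625/282475249
= 2578125000/13841287201

2578125000/13841287201


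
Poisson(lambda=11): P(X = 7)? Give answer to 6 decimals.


P(X=7) = e^(-11) * 11^7 / 7!
≈ 0.00001670170079 * 19487171 / 5040
≈ 0.064577

0.064577


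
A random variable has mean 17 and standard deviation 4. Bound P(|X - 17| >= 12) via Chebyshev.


k = 12/4 = 3
Chebyshev: P(|X-mu| >= k*sigma) <= 1/k^2 = 1/3^2 = 1/9

1/9


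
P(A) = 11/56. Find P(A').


P(A') = 1 - P(A) = 1 - 11/56 = 45/56

45/56


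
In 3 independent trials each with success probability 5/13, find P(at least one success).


P(at least one) = 1 - P(none)
P(none) = (1 - 5/13)^3 = (8/13)^3 = 512/2197
P(at least one) = 1 - 512/2197 = 1685/2197

1685/2197


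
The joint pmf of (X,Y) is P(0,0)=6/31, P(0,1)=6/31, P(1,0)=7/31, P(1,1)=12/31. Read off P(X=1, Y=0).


Read from table: P(X=1, Y=0) = 7/31

7/31


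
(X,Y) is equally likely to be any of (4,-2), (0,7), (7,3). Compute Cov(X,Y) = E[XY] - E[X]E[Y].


E[X]=11/3, E[Y]=8/3, E[XY]=13/3
Cov(X,Y) = E[XY] - E[X]E[Y] = 13/3 - 11/3*8/3 = -49/9

-49/9


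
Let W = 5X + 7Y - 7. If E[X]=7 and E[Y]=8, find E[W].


E[5X + 7Y - 7] = 5*E[X] + 7*E[Y] - 7
= (5)*(7) + (7)*(8) + (-7)
= 35 + 56 - 7 = 84

84


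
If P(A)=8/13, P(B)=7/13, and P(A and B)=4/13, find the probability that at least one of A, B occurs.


P(A∪B) = P(A) + P(B) - P(A∩B)
= 8/13 + 7/13 - 4/13 = 11/13

11/13


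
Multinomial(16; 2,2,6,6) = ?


16! = 20922789888000
Denominator: 2!=2 * 2!=2 * 6!=720 * 6!=720
Coefficient = 20922789888000 / 2073600 = 10090080

10090080


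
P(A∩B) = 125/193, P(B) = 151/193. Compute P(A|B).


P(A|B) = P(A∩B)/P(B) = (125/193)/(151/193) = 125/151

125/151


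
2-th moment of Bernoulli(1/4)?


For Bernoulli: X in {0,1}
E[X^2] = 0^2*(1-1/4) + 1^2*1/4 = 1/4

1/4


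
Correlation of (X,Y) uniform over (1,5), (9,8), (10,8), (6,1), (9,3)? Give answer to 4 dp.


Cov(X,Y) = 3.0000, Var(X) = 10.8000, Var(Y) = 7.6000
rho = Cov/(sqrt(VarX)*sqrt(VarY)) = 0.3311

0.3311


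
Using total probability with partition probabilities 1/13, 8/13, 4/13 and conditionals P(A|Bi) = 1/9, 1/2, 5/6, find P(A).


P(A) = P(A|B1)P(B1) + P(A|B2)P(B2) + P(A|B3)P(B3)
= 1/9*1/13 + 1/2*8/13 + 5/6*4/13
= 1/117 + 4/13 + 10/39 = 67/117

67/117


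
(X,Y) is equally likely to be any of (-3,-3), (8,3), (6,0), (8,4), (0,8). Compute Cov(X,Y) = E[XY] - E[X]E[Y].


E[X]=19/5, E[Y]=12/5, E[XY]=13
Cov(X,Y) = E[XY] - E[X]E[Y] = 13 - 19/5*12/5 = 97/25

97/25


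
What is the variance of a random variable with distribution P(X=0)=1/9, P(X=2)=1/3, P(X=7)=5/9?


E[X] = 41/9, E[X^2] = 257/9
Var(X) = E[X^2] - (E[X])^2 = 257/9 - (41/9)^2 = 632/81

632/81


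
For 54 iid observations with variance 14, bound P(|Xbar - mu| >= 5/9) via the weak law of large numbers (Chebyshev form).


Var(Xbar) = Var(X)/n = 14/54
Chebyshev: P(|Xbar-mu| >= 5/9) <= Var(Xbar)/(5/9)^2 = (7/27)/(25/81) = 21/25

21/25


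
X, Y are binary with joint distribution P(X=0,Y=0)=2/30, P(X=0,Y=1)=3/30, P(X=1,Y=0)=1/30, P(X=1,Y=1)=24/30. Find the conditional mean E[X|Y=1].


P(Y=1) = 27/30
E[X|Y=1] = (0*3 + 1*24)/27 = 24/27 = 8/9

8/9


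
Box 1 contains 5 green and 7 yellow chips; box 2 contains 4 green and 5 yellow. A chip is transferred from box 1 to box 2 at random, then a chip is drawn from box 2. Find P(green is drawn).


P(transfer green) = 5/12; P(transfer yellow) = 7/12
If green transferred: Urn II has 5 green of 10, so P(green|green moved) = 1/2
If yellow transferred: Urn II has 4 green of 10, so P(green|yellow moved) = 2/5
By total probability: P(green) = 5/12*1/2 + 7/12*2/5 = 53/120

53/120


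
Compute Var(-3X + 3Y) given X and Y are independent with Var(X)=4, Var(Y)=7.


Independence => Cov(X,Y)=0
Var(-3X + 3Y) = (-3)^2*Var(X) + 3^2*Var(Y)
= 9*4 + 9*7 = 99

99


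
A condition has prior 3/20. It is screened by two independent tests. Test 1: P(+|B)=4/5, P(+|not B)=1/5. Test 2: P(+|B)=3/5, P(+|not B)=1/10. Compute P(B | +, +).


After test 1: P(+) = 4/5*3/20 + 1/5*17/20 = 29/100
P(B|+) = (3/25)/(29/100) = 12/29
After test 2 (use post1 as new prior): P(+) = 3/5*12/29 + 1/10*17/29 = 89/290
P(B|+,+) = (36/145)/(89/290) = 72/89

72/89


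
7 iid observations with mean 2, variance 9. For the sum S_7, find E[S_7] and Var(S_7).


E[S_n] = n*mu = 7*2 = 14
Var(S_n) = n*sigma^2 = 7*9 = 63

E[S_7]=14, Var(S_7)=63


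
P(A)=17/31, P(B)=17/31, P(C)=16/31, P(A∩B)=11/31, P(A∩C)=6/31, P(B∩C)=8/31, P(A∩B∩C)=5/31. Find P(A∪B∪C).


P(A∪B∪C) = P(A)+P(B)+P(C) - P(AB)-P(AC)-P(BC) + P(ABC)
= 17/31+17/31+16/31 - 11/31-6/31-8/31 + 5/31
= 30/31

30/31


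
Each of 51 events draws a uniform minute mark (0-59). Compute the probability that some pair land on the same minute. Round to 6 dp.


P(all different) = prod((60-i)/60 for i=0..50) = 0.000000
P(at least one match) = 1 - 0.000000 = 1.000000

1.000000


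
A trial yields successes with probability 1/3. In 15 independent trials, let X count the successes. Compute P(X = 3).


P(X=3) = C(15,3) * p^3 * (1-p)^12
= 455 * 1/27 * 4096/531441
= 1863680/14348907

1863680/14348907


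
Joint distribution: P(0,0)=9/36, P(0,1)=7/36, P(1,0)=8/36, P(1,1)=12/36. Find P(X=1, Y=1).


Read from table: P(X=1, Y=1) = 12/36 = 1/3

1/3


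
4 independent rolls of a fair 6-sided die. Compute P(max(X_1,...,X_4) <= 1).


P(max <= 1) = P(all X_i <= 1) = (P(X_1 <= 1))^4
= (1/6)^4 = 1/1296

1/1296


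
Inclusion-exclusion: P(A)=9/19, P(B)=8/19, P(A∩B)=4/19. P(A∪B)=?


P(A∪B) = P(A) + P(B) - P(A∩B)
= 9/19 + 8/19 - 4/19 = 13/19

13/19


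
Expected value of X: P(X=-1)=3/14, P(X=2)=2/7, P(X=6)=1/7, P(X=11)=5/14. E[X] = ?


E[X] = sum(x * P(x))
= -1*3/14 + 2*2/7 + 6*1/7 + 11*5/14
= 36/7

36/7


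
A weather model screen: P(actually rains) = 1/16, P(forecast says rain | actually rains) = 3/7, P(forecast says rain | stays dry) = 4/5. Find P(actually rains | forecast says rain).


P(A) = P(A|B)P(B) + P(A|B')P(B') = 3/7*1/16 + 4/5*15/16 = 87/112
P(B|A) = P(A|B)P(B)/P(A) = (3/112)/(87/112) = 1/29

1/29


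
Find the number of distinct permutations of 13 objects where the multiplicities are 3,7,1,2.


13! = 6227020800
Denominator: 3!=6 * 7!=5040 * 1!=1 * 2!=2
Coefficient = 6227020800 / 60480 = 102960

102960


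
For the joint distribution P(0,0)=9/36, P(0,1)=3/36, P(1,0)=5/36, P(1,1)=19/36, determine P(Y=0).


P(Y=0) = P(0,0)+P(1,0) = 9/36 + 5/36 = 14/36 = 7/18

7/18


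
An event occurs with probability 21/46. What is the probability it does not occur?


P(A') = 1 - P(A) = 1 - 21/46 = 25/46

25/46


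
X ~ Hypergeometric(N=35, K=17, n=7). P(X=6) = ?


P(X=6) = C(17,6)*C(18,1) / C(35,7)
= 12376*18 / 6724520
= 222768/6724520 = 1638/49445

1638/49445


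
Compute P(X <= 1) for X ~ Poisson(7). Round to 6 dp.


P(X<=1) = e^(-7)*7^0/0! + e^(-7)*7^1/1!
≈ 0.0009118820 + 0.0063831738
= 0.0072950558
≈ 0.007295

0.007295


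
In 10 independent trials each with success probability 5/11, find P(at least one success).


P(at least one) = 1 - P(none)
P(none) = (1 - 5/11)^10 = (6/11)^10 = 60466176/25937424601
P(at least one) = 1 - 60466176/25937424601 = 25876958425/25937424601

25876958425/25937424601


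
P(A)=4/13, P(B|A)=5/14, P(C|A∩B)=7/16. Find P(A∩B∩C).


P(A∩B∩C) = P(A) * P(B|A) * P(C|A∩B)
= 4/13 * 5/14 * 7/16
= 10/91 * 7/16 = 5/104

5/104


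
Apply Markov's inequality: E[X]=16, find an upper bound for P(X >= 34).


Markov: P(X >= a) <= E[X]/a
P(X >= 34) <= 16/34 = 8/17

8/17


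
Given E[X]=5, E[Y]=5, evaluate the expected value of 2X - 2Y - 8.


E[2X - 2Y - 8] = 2*E[X] - 2*E[Y] - 8
= (2)*(5) + (-2)*(5) + (-8)
= 10 - 10 - 8 = -8

-8


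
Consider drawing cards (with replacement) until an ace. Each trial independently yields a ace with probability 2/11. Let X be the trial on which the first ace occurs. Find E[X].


For geometric (trials until first success), E[X] = 1/p = 1/(2/11) = 11/2

11/2


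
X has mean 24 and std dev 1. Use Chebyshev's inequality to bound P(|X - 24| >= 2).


k = 2/1 = 2
Chebyshev: P(|X-mu| >= k*sigma) <= 1/k^2 = 1/2^2 = 1/4

1/4


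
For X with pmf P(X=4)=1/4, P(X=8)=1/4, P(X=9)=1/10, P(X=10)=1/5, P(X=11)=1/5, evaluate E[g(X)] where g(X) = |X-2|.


E[|X-2|] = sum(g(x)*P(x))
= 2*1/4 + 6*1/4 + 7*1/10 + 8*1/5 + 9*1/5
= 61/10

61/10


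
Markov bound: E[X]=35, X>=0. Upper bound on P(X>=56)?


Markov: P(X >= a) <= E[X]/a
P(X >= 56) <= 35/56 = 5/8

5/8


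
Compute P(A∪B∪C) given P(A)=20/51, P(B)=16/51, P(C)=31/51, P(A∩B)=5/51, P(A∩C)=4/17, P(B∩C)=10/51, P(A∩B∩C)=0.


P(A∪B∪C) = P(A)+P(B)+P(C) - P(AB)-P(AC)-P(BC) + P(ABC)
= 20/51+16/51+31/51 - 5/51-4/17-10/51 + 0
= 40/51

40/51


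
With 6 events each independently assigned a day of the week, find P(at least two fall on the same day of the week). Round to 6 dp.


P(all different) = prod((7-i)/7 for i=0..5) = 0.042839
P(at least one match) = 1 - 0.042839 = 0.957161

0.957161


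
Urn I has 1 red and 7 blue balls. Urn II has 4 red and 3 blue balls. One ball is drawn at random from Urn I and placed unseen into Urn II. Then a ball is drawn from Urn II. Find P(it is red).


P(transfer red) = 1/8; P(transfer blue) = 7/8
If red transferred: Urn II has 5 red of 8, so P(red|red moved) = 5/8
If blue transferred: Urn II has 4 red of 8, so P(red|blue moved) = 1/2
By total probability: P(red) = 1/8*5/8 + 7/8*1/2 = 33/64

33/64


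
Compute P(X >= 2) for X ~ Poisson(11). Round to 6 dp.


P(X>=2) = 1 - P(X<=1) = 1 - (e^(-11)*11^0/0! + e^(-11)*11^1/1!)
≈ 1 - (0.0000167017 + 0.0001837187)
= 1 - 0.0002004204 = 0.9997995796
≈ 0.999800

0.999800


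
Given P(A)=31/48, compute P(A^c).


P(A') = 1 - P(A) = 1 - 31/48 = 17/48

17/48


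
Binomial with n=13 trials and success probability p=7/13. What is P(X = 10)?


P(X=10) = C(13,10) * p^10 * (1-p)^3
= 286 * 282475249/137858491849 * 216/2197
= 1342322383248/23298085122481

1342322383248/23298085122481


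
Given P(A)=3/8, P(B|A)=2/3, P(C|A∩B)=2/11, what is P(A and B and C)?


P(A∩B∩C) = P(A) * P(B|A) * P(C|A∩B)
= 3/8 * 2/3 * 2/11
= 1/4 * 2/11 = 1/22

1/22


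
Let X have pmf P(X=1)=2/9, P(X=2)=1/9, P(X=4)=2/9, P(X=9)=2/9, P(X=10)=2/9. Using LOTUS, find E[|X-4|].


E[|X-4|] = sum(g(x)*P(x))
= 3*2/9 + 2*1/9 + 0*2/9 + 5*2/9 + 6*2/9
= 10/3

10/3


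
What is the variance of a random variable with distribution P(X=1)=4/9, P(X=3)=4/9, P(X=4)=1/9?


E[X] = 20/9, E[X^2] = 56/9
Var(X) = E[X^2] - (E[X])^2 = 56/9 - (20/9)^2 = 104/81

104/81


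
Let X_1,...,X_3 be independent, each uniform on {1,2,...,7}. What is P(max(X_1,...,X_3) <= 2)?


P(max <= 2) = P(all X_i <= 2) = (P(X_1 <= 2))^3
= (2/7)^3 = 8/343

8/343


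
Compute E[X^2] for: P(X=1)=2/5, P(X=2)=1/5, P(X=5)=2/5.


E[X^2] = sum(x^2 * P(x))
= 1*2/5 + 4*1/5 + 25*2/5
= 56/5

56/5


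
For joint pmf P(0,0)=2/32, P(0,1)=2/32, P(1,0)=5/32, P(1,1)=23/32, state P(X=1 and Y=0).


Read from table: P(X=1, Y=0) = 5/32

5/32


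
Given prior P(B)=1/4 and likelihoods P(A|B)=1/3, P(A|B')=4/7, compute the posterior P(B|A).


P(A) = P(A|B)P(B) + P(A|B')P(B') = 1/3*1/4 + 4/7*3/4 = 43/84
P(B|A) = P(A|B)P(B)/P(A) = (1/12)/(43/84) = 7/43

7/43


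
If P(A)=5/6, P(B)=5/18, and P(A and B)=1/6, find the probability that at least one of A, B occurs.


P(A∪B) = P(A) + P(B) - P(A∩B)
= 5/6 + 5/18 - 1/6 = 17/18

17/18


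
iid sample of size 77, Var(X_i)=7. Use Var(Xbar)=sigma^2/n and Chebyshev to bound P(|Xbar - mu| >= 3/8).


Var(Xbar) = Var(X)/n = 7/77
Chebyshev: P(|Xbar-mu| >= 3/8) <= Var(Xbar)/(3/8)^2 = (1/11)/(9/64) = 64/99

64/99


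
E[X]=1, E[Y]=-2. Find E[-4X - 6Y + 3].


E[-4X - 6Y + 3] = -4*E[X] - 6*E[Y] + 3
= (-4)*(1) + (-6)*(-2) + (3)
= -4 + 12 + 3 = 11

11


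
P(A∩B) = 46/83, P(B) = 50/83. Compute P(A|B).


P(A|B) = P(A∩B)/P(B) = (46/83)/(50/83) = 46/50 = 23/25

23/25


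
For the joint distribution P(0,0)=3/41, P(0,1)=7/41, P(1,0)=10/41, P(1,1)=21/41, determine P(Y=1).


P(Y=1) = P(0,1)+P(1,1) = 7/41 + 21/41 = 28/41

28/41


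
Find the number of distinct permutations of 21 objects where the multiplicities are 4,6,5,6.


21! = 51090942171709440000
Denominator: 4!=24 * 6!=720 * 5!=120 * 6!=720
Coefficient = 51090942171709440000 / 1492992000 = 34220506320

34220506320


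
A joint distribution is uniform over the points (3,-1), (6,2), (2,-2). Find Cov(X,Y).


E[X]=11/3, E[Y]=-1/3, E[XY]=5/3
Cov(X,Y) = E[XY] - E[X]E[Y] = 5/3 - 11/3*-1/3 = 26/9

26/9


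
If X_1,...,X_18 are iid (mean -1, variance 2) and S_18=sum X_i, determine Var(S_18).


By independence, Var(S_n) = n*Var(X_1) = 18*2 = 36

36


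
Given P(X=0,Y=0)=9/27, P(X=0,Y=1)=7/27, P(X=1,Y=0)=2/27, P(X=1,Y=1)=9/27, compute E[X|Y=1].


P(Y=1) = 16/27
E[X|Y=1] = (0*7 + 1*9)/16 = 9/16

9/16


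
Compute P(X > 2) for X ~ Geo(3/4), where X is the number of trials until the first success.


P(X > 2) = P(first 2 trials all fail) = (1-p)^2 = (1/4)^2 = 1/16

1/16


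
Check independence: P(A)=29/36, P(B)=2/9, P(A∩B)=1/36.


P(A)*P(B) = 29/36*2/9 = 29/162
P(A∩B) = 1/36 != 29/162, so not independent

No, A and B are not independent


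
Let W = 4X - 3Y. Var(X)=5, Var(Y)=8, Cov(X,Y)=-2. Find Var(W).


Var(4X - 3Y) = 4^2*Var(X) + (-3)^2*Var(Y) + 2*4*(-3)*Cov(X,Y)
= 16*5 + 9*8 - 24*(-2)
= 80 + 72 + 48 = 200

200


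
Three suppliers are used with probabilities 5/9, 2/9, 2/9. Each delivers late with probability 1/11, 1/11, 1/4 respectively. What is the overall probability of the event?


P(A) = P(A|B1)P(B1) + P(A|B2)P(B2) + P(A|B3)P(B3)
= 1/11*5/9 + 1/11*2/9 + 1/4*2/9
= 5/99 + 2/99 + 1/18 = 25/198

25/198


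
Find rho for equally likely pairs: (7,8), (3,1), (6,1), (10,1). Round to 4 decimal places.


Cov(X,Y) = 0.8750, Var(X) = 6.2500, Var(Y) = 9.1875
rho = Cov/(sqrt(VarX)*sqrt(VarY)) = 0.1155

0.1155


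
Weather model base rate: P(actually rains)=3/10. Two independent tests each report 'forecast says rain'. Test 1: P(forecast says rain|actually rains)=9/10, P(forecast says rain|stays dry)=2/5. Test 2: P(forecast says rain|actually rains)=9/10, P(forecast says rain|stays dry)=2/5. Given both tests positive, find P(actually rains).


After test 1: P(+) = 9/10*3/10 + 2/5*7/10 = 11/20
P(B|+) = (27/100)/(11/20) = 27/55
After test 2 (use post1 as new prior): P(+) = 9/10*27/55 + 2/5*28/55 = 71/110
P(B|+,+) = (243/550)/(71/110) = 243/355

243/355


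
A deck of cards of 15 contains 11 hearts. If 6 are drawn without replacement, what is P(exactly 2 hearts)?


P(X=2) = C(11,2)*C(4,4) / C(15,6)
= 55*1 / 5005
= 55/5005 = 1/91

1/91


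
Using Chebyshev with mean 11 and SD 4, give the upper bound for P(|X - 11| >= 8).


k = 8/4 = 2
Chebyshev: P(|X-mu| >= k*sigma) <= 1/k^2 = 1/2^2 = 1/4

1/4


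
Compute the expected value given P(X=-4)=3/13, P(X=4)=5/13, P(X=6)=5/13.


E[X] = sum(x * P(x))
= -4*3/13 + 4*5/13 + 6*5/13
= 38/13

38/13


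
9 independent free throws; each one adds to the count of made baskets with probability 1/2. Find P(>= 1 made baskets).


P(at least one) = 1 - P(none)
P(none) = (1 - 1/2)^9 = (1/2)^9 = 1/512
P(at least one) = 1 - 1/512 = 511/512

511/512


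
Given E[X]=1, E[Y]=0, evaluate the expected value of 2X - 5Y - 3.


E[2X - 5Y - 3] = 2*E[X] - 5*E[Y] - 3
= (2)*(1) + (-5)*(0) + (-3)
= 2 + 0 - 3 = -1

-1


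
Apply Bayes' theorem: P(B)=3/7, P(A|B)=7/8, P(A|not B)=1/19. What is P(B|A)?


P(A) = P(A|B)P(B) + P(A|B')P(B') = 7/8*3/7 + 1/19*4/7 = 431/1064
P(B|A) = P(A|B)P(B)/P(A) = (3/8)/(431/1064) = 399/431

399/431


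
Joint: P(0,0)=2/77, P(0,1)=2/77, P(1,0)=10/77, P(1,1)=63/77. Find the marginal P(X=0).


P(X=0) = P(0,0)+P(0,1) = 2/77 + 2/77 = 4/77

4/77


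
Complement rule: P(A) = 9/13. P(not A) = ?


P(A') = 1 - P(A) = 1 - 9/13 = 4/13

4/13


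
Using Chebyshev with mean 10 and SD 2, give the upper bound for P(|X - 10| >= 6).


k = 6/2 = 3
Chebyshev: P(|X-mu| >= k*sigma) <= 1/k^2 = 1/3^2 = 1/9

1/9


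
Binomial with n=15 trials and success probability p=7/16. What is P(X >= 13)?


P(X>=13) = P(X=13) + P(X=14) + P(X=15)
= 824041033511535/1152921504606846976 + 91560114834615/1152921504606846976 + 4747561509943/1152921504606846976
= 920348709856093/1152921504606846976

920348709856093/1152921504606846976


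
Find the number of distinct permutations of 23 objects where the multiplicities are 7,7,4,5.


23! = 25852016738884976640000
Denominator: 7!=5040 * 7!=5040 * 4!=24 * 5!=120
Coefficient = 25852016738884976640000 / 73156608000 = 353379106080

353379106080


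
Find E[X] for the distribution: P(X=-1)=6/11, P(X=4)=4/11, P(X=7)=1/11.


E[X] = sum(x * P(x))
= -1*6/11 + 4*4/11 + 7*1/11
= 17/11

17/11


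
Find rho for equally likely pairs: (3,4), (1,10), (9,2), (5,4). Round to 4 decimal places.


Cov(X,Y) = -7.5000, Var(X) = 8.7500, Var(Y) = 9.0000
rho = Cov/(sqrt(VarX)*sqrt(VarY)) = -0.8452

-0.8452


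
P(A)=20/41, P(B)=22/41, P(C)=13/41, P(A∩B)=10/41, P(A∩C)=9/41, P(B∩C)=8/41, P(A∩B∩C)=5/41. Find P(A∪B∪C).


P(A∪B∪C) = P(A)+P(B)+P(C) - P(AB)-P(AC)-P(BC) + P(ABC)
= 20/41+22/41+13/41 - 10/41-9/41-8/41 + 5/41
= 33/41

33/41


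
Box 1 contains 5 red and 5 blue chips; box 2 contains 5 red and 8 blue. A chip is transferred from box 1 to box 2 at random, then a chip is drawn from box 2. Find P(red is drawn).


P(transfer red) = 5/10 = 1/2; P(transfer blue) = 1/2
If red transferred: Urn II has 6 red of 14, so P(red|red moved) = 3/7
If blue transferred: Urn II has 5 red of 14, so P(red|blue moved) = 5/14
By total probability: P(red) = 1/2*3/7 + 1/2*5/14 = 11/28

11/28


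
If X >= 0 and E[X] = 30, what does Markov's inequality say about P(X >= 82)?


Markov: P(X >= a) <= E[X]/a
P(X >= 82) <= 30/82 = 15/41

15/41


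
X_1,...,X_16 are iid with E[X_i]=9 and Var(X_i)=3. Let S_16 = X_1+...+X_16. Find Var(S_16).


By independence, Var(S_n) = n*Var(X_1) = 16*3 = 48

48


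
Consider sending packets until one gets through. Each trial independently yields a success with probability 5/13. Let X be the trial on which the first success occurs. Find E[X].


For geometric (trials until first success), E[X] = 1/p = 1/(5/13) = 13/5

13/5


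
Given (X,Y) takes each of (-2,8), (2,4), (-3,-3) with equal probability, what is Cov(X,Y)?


E[X]=-1, E[Y]=3, E[XY]=1/3
Cov(X,Y) = E[XY] - E[X]E[Y] = 1/3 + 1*3 = 10/3

10/3


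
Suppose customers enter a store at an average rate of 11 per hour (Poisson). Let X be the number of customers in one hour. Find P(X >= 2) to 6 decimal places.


P(X>=2) = 1 - P(X<=1) = 1 - (e^(-11)*11^0/0! + e^(-11)*11^1/1!)
≈ 1 - (0.0000167017 + 0.0001837187)
= 1 - 0.0002004204 = 0.9997995796
≈ 0.999800

0.999800


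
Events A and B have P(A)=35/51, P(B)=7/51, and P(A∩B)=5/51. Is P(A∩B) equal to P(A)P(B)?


P(A)*P(B) = 35/51*7/51 = 245/2601
P(A∩B) = 5/51 != 245/2601, so not independent

No, A and B are not independent


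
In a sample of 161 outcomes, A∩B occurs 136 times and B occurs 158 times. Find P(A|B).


P(A|B) = P(A∩B)/P(B) = (136/161)/(158/161) = 136/158 = 68/79

68/79


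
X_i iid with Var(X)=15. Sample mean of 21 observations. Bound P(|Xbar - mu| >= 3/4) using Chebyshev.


Var(Xbar) = Var(X)/n = 15/21
Chebyshev: P(|Xbar-mu| >= 3/4) <= Var(Xbar)/(3/4)^2 = (5/7)/(9/16) = 80/63
Bound exceeds 1, so trivial bound: 1

1


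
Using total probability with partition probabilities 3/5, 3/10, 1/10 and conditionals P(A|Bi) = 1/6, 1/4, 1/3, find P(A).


P(A) = P(A|B1)P(B1) + P(A|B2)P(B2) + P(A|B3)P(B3)
= 1/6*3/5 + 1/4*3/10 + 1/3*1/10
= 1/10 + 3/40 + 1/30 = 5/24

5/24


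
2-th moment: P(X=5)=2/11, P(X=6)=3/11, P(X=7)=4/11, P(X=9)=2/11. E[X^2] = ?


E[X^2] = sum(x^2 * P(x))
= 25*2/11 + 36*3/11 + 49*4/11 + 81*2/11
= 516/11

516/11


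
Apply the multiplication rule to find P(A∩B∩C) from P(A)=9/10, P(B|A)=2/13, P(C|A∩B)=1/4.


P(A∩B∩C) = P(A) * P(B|A) * P(C|A∩B)
= 9/10 * 2/13 * 1/4
= 9/65 * 1/4 = 9/260

9/260


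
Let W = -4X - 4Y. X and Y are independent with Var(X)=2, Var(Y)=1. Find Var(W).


Independence => Cov(X,Y)=0
Var(-4X - 4Y) = (-4)^2*Var(X) + (-4)^2*Var(Y)
= 16*2 + 16*1 = 48

48


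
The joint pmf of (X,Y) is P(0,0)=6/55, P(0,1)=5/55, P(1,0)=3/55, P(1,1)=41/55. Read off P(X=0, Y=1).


Read from table: P(X=0, Y=1) = 5/55 = 1/11

1/11


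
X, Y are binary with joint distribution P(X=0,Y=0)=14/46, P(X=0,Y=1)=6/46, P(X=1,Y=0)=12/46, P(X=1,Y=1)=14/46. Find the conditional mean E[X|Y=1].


P(Y=1) = 20/46
E[X|Y=1] = (0*6 + 1*14)/20 = 14/20 = 7/10

7/10


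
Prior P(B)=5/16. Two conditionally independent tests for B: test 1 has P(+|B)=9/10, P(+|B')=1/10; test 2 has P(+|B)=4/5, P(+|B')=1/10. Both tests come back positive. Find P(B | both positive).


After test 1: P(+) = 9/10*5/16 + 1/10*11/16 = 7/20
P(B|+) = (9/32)/(7/20) = 45/56
After test 2 (use post1 as new prior): P(+) = 4/5*45/56 + 1/10*11/56 = 53/80
P(B|+,+) = (9/14)/(53/80) = 360/371

360/371


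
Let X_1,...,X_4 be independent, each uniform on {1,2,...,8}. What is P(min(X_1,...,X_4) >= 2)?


P(min >= 2) = P(all X_i >= 2) = (P(X_1 >= 2))^4
= (7/8)^4 = 2401/4096

2401/4096
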